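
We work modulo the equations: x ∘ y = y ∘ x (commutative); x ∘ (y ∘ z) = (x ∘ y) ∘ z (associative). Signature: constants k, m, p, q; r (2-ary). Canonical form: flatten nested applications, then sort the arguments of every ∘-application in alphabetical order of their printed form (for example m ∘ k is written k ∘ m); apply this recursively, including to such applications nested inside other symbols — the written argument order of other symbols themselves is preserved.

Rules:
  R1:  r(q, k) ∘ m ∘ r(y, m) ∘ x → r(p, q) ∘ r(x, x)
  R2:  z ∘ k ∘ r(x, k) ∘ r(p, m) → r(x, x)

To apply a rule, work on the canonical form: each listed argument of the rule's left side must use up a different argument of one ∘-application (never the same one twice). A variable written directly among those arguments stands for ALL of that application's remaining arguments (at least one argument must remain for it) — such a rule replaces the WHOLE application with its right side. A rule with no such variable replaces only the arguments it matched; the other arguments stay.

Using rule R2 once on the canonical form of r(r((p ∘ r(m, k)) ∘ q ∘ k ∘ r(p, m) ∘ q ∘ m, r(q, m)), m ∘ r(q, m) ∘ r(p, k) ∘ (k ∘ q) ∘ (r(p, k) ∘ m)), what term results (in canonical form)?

Canonical form:  r(r(k ∘ m ∘ p ∘ q ∘ q ∘ r(m, k) ∘ r(p, m), r(q, m)), k ∘ m ∘ m ∘ q ∘ r(p, k) ∘ r(p, k) ∘ r(q, m))
R2 matches:  uses k, r(m, k), r(p, m);  x := m, z := m ∘ p ∘ q ∘ q
Every leftover argument binds to the variable; the entire application is replaced.
Result:  r(r(r(m, m), r(q, m)), k ∘ m ∘ m ∘ q ∘ r(p, k) ∘ r(p, k) ∘ r(q, m))

Answer: r(r(r(m, m), r(q, m)), k ∘ m ∘ m ∘ q ∘ r(p, k) ∘ r(p, k) ∘ r(q, m))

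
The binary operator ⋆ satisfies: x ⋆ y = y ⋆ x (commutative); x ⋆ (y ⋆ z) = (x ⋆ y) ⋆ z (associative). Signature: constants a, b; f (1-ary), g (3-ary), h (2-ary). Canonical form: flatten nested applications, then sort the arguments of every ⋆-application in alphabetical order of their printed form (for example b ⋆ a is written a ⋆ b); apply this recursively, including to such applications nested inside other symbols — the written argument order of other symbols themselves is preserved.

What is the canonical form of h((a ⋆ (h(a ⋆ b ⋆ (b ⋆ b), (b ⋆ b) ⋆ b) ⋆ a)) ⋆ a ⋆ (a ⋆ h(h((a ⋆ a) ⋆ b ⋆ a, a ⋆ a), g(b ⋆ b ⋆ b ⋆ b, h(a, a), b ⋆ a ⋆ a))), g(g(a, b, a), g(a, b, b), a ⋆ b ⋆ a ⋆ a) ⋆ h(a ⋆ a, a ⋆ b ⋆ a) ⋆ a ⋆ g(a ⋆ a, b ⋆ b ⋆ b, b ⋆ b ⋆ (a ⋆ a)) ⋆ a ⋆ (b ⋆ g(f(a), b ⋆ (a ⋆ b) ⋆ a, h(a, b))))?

Answer: h(a ⋆ a ⋆ a ⋆ a ⋆ h(a ⋆ b ⋆ b ⋆ b, b ⋆ b ⋆ b) ⋆ h(h(a ⋆ a ⋆ a ⋆ b, a ⋆ a), g(b ⋆ b ⋆ b ⋆ b, h(a, a), a ⋆ a ⋆ b)), a ⋆ a ⋆ b ⋆ g(a ⋆ a, b ⋆ b ⋆ b, a ⋆ a ⋆ b ⋆ b) ⋆ g(f(a), a ⋆ a ⋆ b ⋆ b, h(a, b)) ⋆ g(g(a, b, a), g(a, b, b), a ⋆ a ⋆ a ⋆ b) ⋆ h(a ⋆ a, a ⋆ a ⋆ b))

Derivation:
Work inside:  g(g(a, b, a), g(a, b, b), a ⋆ b ⋆ a ⋆ a) ⋆ h(a ⋆ a, a ⋆ b ⋆ a) ⋆ a ⋆ g(a ⋆ a, b ⋆ b ⋆ b, b ⋆ b ⋆ (a ⋆ a)) ⋆ a ⋆ (b ⋆ g(f(a), b ⋆ (a ⋆ b) ⋆ a, h(a, b)))
Flatten:  g(g(a, b, a), g(a, b, b), a ⋆ b ⋆ a ⋆ a) ⋆ h(a ⋆ a, a ⋆ b ⋆ a) ⋆ a ⋆ g(a ⋆ a, b ⋆ b ⋆ b, b ⋆ b ⋆ (a ⋆ a)) ⋆ a ⋆ b ⋆ g(f(a), b ⋆ (a ⋆ b) ⋆ a, h(a, b))
Canonicalize subterm:  g(g(a, b, a), g(a, b, b), a ⋆ b ⋆ a ⋆ a)  →  g(g(a, b, a), g(a, b, b), a ⋆ a ⋆ a ⋆ b)
Inside:  h(a ⋆ a, a ⋆ b ⋆ a)  →  h(a ⋆ a, a ⋆ a ⋆ b)
Simplify inside:  g(a ⋆ a, b ⋆ b ⋆ b, b ⋆ b ⋆ (a ⋆ a))  →  g(a ⋆ a, b ⋆ b ⋆ b, a ⋆ a ⋆ b ⋆ b)
Sort:  a ⋆ a ⋆ b ⋆ g(a ⋆ a, b ⋆ b ⋆ b, a ⋆ a ⋆ b ⋆ b) ⋆ g(f(a), a ⋆ a ⋆ b ⋆ b, h(a, b)) ⋆ g(g(a, b, a), g(a, b, b), a ⋆ a ⋆ a ⋆ b) ⋆ h(a ⋆ a, a ⋆ a ⋆ b)
Rebuild:  h(a ⋆ a ⋆ a ⋆ a ⋆ h(a ⋆ b ⋆ b ⋆ b, b ⋆ b ⋆ b) ⋆ h(h(a ⋆ a ⋆ a ⋆ b, a ⋆ a), g(b ⋆ b ⋆ b ⋆ b, h(a, a), a ⋆ a ⋆ b)), a ⋆ a ⋆ b ⋆ g(a ⋆ a, b ⋆ b ⋆ b, a ⋆ a ⋆ b ⋆ b) ⋆ g(f(a), a ⋆ a ⋆ b ⋆ b, h(a, b)) ⋆ g(g(a, b, a), g(a, b, b), a ⋆ a ⋆ a ⋆ b) ⋆ h(a ⋆ a, a ⋆ a ⋆ b))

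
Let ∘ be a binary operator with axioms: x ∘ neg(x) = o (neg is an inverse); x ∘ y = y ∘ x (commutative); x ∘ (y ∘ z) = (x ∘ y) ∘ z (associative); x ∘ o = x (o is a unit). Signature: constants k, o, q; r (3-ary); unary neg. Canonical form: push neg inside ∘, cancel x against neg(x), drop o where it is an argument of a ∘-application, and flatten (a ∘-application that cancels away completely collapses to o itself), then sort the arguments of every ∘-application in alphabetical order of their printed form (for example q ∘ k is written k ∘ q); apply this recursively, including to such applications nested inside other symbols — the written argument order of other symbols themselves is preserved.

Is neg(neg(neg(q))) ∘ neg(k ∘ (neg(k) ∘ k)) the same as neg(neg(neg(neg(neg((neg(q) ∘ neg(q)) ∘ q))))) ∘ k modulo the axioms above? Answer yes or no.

Left:  neg(neg(neg(q))) ∘ neg(k ∘ (neg(k) ∘ k))
  Push neg inside:  distribute neg over ∘ and collapse double neg
  Collect:  neg(q) ∘ neg(k)
  Sort:  neg(k) ∘ neg(q)
Right:  neg(neg(neg(neg(neg((neg(q) ∘ neg(q)) ∘ q))))) ∘ k
  Push neg inside:  distribute neg over ∘ and collapse double neg
  Collect:  q ∘ k
  Sort arguments:  k ∘ q

Answer: no — neg(k) ∘ neg(q) vs k ∘ q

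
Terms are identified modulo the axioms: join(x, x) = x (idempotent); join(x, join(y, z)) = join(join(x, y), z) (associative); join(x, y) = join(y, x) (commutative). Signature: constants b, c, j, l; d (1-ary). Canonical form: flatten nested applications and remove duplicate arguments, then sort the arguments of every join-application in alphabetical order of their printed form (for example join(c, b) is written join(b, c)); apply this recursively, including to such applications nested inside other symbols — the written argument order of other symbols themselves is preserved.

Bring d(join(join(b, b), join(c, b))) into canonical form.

Descend into:  join(join(b, b), join(c, b))
Un-nest:  join(b, b, c, b)
Deduplicate:  drop duplicate b, b
Order the arguments:  join(b, c)
Put back:  d(join(b, c))

Answer: d(join(b, c))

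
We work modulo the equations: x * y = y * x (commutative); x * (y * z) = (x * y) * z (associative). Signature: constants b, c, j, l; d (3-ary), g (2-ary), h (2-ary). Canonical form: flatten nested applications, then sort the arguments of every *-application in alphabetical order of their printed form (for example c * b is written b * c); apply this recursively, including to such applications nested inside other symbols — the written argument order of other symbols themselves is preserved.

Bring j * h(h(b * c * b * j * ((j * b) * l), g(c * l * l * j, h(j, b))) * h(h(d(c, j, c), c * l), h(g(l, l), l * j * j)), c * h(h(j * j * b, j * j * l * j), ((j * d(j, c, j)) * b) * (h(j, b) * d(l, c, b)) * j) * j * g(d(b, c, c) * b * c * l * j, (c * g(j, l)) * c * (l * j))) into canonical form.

Simplify inside:  h(h(b * c * b * j * ((j * b) * l), g(c * l * l * j, h(j, b))) * h(h(d(c, j, c), c * l), h(g(l, l), l * j * j)), c * h(h(j * j * b, j * j * l * j), ((j * d(j, c, j)) * b) * (h(j, b) * d(l, c, b)) * j) * j * g(d(b, c, c) * b * c * l * j, (c * g(j, l)) * c * (l * j)))  →  h(h(b * b * b * c * j * j * l, g(c * j * l * l, h(j, b))) * h(h(d(c, j, c), c * l), h(g(l, l), j * j * l)), c * g(b * c * d(b, c, c) * j * l, c * c * g(j, l) * j * l) * h(h(b * j * j, j * j * j * l), b * d(j, c, j) * d(l, c, b) * h(j, b) * j * j) * j)
Sort arguments:  h(h(b * b * b * c * j * j * l, g(c * j * l * l, h(j, b))) * h(h(d(c, j, c), c * l), h(g(l, l), j * j * l)), c * g(b * c * d(b, c, c) * j * l, c * c * g(j, l) * j * l) * h(h(b * j * j, j * j * j * l), b * d(j, c, j) * d(l, c, b) * h(j, b) * j * j) * j) * j

Answer: h(h(b * b * b * c * j * j * l, g(c * j * l * l, h(j, b))) * h(h(d(c, j, c), c * l), h(g(l, l), j * j * l)), c * g(b * c * d(b, c, c) * j * l, c * c * g(j, l) * j * l) * h(h(b * j * j, j * j * j * l), b * d(j, c, j) * d(l, c, b) * h(j, b) * j * j) * j) * j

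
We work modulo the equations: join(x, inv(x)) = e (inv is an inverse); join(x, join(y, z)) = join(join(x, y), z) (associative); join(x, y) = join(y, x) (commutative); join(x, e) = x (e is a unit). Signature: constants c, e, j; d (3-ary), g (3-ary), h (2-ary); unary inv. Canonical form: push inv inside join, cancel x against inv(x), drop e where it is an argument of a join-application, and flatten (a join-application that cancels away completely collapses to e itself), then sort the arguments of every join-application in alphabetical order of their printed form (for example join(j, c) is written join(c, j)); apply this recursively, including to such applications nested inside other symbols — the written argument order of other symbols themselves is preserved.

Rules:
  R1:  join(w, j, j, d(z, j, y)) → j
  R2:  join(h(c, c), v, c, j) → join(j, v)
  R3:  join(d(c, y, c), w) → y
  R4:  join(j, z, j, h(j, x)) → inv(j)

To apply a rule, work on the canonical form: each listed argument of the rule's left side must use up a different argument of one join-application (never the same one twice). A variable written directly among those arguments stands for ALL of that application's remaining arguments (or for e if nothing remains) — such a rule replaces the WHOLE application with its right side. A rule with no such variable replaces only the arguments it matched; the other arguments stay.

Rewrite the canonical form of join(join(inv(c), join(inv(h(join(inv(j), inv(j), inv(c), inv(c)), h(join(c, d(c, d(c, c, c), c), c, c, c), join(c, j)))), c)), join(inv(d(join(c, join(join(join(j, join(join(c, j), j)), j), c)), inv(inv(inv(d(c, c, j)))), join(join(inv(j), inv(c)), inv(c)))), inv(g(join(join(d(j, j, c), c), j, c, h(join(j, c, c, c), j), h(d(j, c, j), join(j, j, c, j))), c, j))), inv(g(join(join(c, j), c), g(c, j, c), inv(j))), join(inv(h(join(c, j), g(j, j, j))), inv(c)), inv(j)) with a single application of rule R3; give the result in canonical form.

Canonical form:  join(inv(c), inv(d(join(c, c, c, j, j, j, j), inv(d(c, c, j)), join(inv(c), inv(c), inv(j)))), inv(g(join(c, c, d(j, j, c), h(d(j, c, j), join(c, j, j, j)), h(join(c, c, c, j), j), j), c, j)), inv(g(join(c, c, j), g(c, j, c), inv(j))), inv(h(join(c, j), g(j, j, j))), inv(h(join(inv(c), inv(c), inv(j), inv(j)), h(join(c, c, c, c, d(c, d(c, c, c), c)), join(c, j)))), inv(j))
Match R3:  consume d(c, d(c, c, c), c);  w := join(c, c, c, c), y := d(c, c, c)
Every leftover argument binds to the variable; the entire application is replaced.
Giving:  join(inv(c), inv(d(join(c, c, c, j, j, j, j), inv(d(c, c, j)), join(inv(c), inv(c), inv(j)))), inv(g(join(c, c, d(j, j, c), h(d(j, c, j), join(c, j, j, j)), h(join(c, c, c, j), j), j), c, j)), inv(g(join(c, c, j), g(c, j, c), inv(j))), inv(h(join(c, j), g(j, j, j))), inv(h(join(inv(c), inv(c), inv(j), inv(j)), h(d(c, c, c), join(c, j)))), inv(j))

Answer: join(inv(c), inv(d(join(c, c, c, j, j, j, j), inv(d(c, c, j)), join(inv(c), inv(c), inv(j)))), inv(g(join(c, c, d(j, j, c), h(d(j, c, j), join(c, j, j, j)), h(join(c, c, c, j), j), j), c, j)), inv(g(join(c, c, j), g(c, j, c), inv(j))), inv(h(join(c, j), g(j, j, j))), inv(h(join(inv(c), inv(c), inv(j), inv(j)), h(d(c, c, c), join(c, j)))), inv(j))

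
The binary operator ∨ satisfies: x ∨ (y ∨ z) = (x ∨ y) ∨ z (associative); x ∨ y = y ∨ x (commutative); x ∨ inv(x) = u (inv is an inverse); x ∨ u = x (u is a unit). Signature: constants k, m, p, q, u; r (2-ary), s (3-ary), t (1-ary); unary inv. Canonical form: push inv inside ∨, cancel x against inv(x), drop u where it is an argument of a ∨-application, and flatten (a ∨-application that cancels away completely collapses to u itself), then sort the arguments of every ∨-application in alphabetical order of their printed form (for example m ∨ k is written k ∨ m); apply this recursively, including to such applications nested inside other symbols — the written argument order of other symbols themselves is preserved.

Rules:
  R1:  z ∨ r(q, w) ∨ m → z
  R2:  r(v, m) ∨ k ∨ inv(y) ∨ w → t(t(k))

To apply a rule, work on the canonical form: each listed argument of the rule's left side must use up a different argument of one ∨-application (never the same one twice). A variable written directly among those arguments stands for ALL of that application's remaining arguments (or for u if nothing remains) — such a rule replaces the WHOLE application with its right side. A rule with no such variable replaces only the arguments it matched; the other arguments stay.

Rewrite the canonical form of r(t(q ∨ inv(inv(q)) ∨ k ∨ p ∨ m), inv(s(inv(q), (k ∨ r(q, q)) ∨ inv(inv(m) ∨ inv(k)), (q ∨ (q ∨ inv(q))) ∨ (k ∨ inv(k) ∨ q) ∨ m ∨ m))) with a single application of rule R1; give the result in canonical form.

Canonical form:  r(t(k ∨ m ∨ p ∨ q ∨ q), inv(s(inv(q), k ∨ k ∨ m ∨ r(q, q), m ∨ m ∨ q ∨ q)))
Match R1:  consume m, r(q, q);  w := q, z := k ∨ k
Every leftover argument binds to the variable; the entire application is replaced.
Giving:  r(t(k ∨ m ∨ p ∨ q ∨ q), inv(s(inv(q), k ∨ k, m ∨ m ∨ q ∨ q)))

Answer: r(t(k ∨ m ∨ p ∨ q ∨ q), inv(s(inv(q), k ∨ k, m ∨ m ∨ q ∨ q)))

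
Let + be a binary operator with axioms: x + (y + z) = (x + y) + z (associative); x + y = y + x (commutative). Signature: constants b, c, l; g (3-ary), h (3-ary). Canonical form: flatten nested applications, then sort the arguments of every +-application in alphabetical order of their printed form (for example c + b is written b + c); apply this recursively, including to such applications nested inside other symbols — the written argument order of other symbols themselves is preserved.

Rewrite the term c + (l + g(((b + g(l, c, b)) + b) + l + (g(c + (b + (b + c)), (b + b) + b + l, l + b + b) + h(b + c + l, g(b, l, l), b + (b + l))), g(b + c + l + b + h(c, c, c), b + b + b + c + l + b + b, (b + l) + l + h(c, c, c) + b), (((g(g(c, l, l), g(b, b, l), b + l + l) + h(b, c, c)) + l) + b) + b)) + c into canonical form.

Merge nested applications:  c + l + g(((b + g(l, c, b)) + b) + l + (g(c + (b + (b + c)), (b + b) + b + l, l + b + b) + h(b + c + l, g(b, l, l), b + (b + l))), g(b + c + l + b + h(c, c, c), b + b + b + c + l + b + b, (b + l) + l + h(c, c, c) + b), (((g(g(c, l, l), g(b, b, l), b + l + l) + h(b, c, c)) + l) + b) + b) + c
Inside:  g(((b + g(l, c, b)) + b) + l + (g(c + (b + (b + c)), (b + b) + b + l, l + b + b) + h(b + c + l, g(b, l, l), b + (b + l))), g(b + c + l + b + h(c, c, c), b + b + b + c + l + b + b, (b + l) + l + h(c, c, c) + b), (((g(g(c, l, l), g(b, b, l), b + l + l) + h(b, c, c)) + l) + b) + b)  →  g(b + b + g(b + b + c + c, b + b + b + l, b + b + l) + g(l, c, b) + h(b + c + l, g(b, l, l), b + b + l) + l, g(b + b + c + h(c, c, c) + l, b + b + b + b + b + c + l, b + b + h(c, c, c) + l + l), b + b + g(g(c, l, l), g(b, b, l), b + l + l) + h(b, c, c) + l)
Order the arguments:  c + c + g(b + b + g(b + b + c + c, b + b + b + l, b + b + l) + g(l, c, b) + h(b + c + l, g(b, l, l), b + b + l) + l, g(b + b + c + h(c, c, c) + l, b + b + b + b + b + c + l, b + b + h(c, c, c) + l + l), b + b + g(g(c, l, l), g(b, b, l), b + l + l) + h(b, c, c) + l) + l

Answer: c + c + g(b + b + g(b + b + c + c, b + b + b + l, b + b + l) + g(l, c, b) + h(b + c + l, g(b, l, l), b + b + l) + l, g(b + b + c + h(c, c, c) + l, b + b + b + b + b + c + l, b + b + h(c, c, c) + l + l), b + b + g(g(c, l, l), g(b, b, l), b + l + l) + h(b, c, c) + l) + l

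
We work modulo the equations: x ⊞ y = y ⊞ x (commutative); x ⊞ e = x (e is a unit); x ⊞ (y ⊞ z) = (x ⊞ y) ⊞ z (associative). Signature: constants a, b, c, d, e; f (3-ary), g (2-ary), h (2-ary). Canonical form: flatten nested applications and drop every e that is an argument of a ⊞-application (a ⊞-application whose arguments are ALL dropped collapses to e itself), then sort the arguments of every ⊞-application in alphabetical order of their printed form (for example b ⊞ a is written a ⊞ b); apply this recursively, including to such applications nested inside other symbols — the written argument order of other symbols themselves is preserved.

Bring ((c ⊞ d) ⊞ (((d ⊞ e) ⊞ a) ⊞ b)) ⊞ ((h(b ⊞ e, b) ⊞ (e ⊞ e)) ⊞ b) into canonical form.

Merge nested applications:  c ⊞ d ⊞ d ⊞ e ⊞ a ⊞ b ⊞ h(b ⊞ e, b) ⊞ e ⊞ e ⊞ b
Inside:  h(b ⊞ e, b)  →  h(b, b)
Drop the unit:  drop e (×3)
Sort arguments:  a ⊞ b ⊞ b ⊞ c ⊞ d ⊞ d ⊞ h(b, b)

Answer: a ⊞ b ⊞ b ⊞ c ⊞ d ⊞ d ⊞ h(b, b)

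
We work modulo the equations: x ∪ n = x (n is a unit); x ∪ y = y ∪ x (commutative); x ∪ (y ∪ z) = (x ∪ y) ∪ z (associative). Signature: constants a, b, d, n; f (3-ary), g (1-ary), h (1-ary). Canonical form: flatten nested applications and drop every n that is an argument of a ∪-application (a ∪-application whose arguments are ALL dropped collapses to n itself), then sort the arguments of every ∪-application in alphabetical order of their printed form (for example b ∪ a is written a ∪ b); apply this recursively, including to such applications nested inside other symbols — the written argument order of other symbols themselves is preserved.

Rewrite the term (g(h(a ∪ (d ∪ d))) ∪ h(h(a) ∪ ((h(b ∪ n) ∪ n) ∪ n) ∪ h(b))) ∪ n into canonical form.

Answer: g(h(a ∪ d ∪ d)) ∪ h(h(a) ∪ h(b) ∪ h(b))

Derivation:
Flatten:  g(h(a ∪ (d ∪ d))) ∪ h(h(a) ∪ ((h(b ∪ n) ∪ n) ∪ n) ∪ h(b)) ∪ n
Inside:  g(h(a ∪ (d ∪ d)))  →  g(h(a ∪ d ∪ d))
Canonicalize subterm:  h(h(a) ∪ ((h(b ∪ n) ∪ n) ∪ n) ∪ h(b))  →  h(h(a) ∪ h(b) ∪ h(b))
Drop the unit:  drop n
Sort:  g(h(a ∪ d ∪ d)) ∪ h(h(a) ∪ h(b) ∪ h(b))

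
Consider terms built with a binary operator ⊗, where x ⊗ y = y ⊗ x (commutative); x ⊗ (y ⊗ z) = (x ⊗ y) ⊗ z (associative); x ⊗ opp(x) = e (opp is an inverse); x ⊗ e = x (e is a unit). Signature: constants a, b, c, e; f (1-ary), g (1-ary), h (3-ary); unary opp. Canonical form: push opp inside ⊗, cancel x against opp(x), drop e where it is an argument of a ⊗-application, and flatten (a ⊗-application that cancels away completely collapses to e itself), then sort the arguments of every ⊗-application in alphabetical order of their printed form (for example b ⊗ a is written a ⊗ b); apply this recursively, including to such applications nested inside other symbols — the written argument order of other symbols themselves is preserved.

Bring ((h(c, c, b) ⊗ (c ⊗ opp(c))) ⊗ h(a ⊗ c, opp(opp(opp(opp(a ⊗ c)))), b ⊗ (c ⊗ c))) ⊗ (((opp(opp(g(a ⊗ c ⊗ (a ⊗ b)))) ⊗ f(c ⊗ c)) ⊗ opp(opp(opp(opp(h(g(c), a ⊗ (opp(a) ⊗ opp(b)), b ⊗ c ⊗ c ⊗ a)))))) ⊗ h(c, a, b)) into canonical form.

Push opp inside:  distribute opp over ⊗ and collapse double opp
Inverses cancel:  c cancels
Collect terms:  h(c, c, b) ⊗ h(a ⊗ c, a ⊗ c, b ⊗ c ⊗ c) ⊗ g(a ⊗ a ⊗ b ⊗ c) ⊗ f(c ⊗ c) ⊗ h(g(c), opp(b), a ⊗ b ⊗ c ⊗ c) ⊗ h(c, a, b)
Order the arguments:  f(c ⊗ c) ⊗ g(a ⊗ a ⊗ b ⊗ c) ⊗ h(a ⊗ c, a ⊗ c, b ⊗ c ⊗ c) ⊗ h(c, a, b) ⊗ h(c, c, b) ⊗ h(g(c), opp(b), a ⊗ b ⊗ c ⊗ c)

Answer: f(c ⊗ c) ⊗ g(a ⊗ a ⊗ b ⊗ c) ⊗ h(a ⊗ c, a ⊗ c, b ⊗ c ⊗ c) ⊗ h(c, a, b) ⊗ h(c, c, b) ⊗ h(g(c), opp(b), a ⊗ b ⊗ c ⊗ c)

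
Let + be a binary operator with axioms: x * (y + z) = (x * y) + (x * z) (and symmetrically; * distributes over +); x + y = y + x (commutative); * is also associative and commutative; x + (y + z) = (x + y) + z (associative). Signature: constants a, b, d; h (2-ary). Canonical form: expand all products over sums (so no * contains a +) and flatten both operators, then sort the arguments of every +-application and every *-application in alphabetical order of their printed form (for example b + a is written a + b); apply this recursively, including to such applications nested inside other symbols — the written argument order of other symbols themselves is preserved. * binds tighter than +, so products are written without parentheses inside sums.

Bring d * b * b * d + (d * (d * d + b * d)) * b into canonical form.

Expand:  b * b * d * d + b * d * d * d + b * b * d * d
Sort:  b * b * d * d + b * b * d * d + b * d * d * d

Answer: b * b * d * d + b * b * d * d + b * d * d * d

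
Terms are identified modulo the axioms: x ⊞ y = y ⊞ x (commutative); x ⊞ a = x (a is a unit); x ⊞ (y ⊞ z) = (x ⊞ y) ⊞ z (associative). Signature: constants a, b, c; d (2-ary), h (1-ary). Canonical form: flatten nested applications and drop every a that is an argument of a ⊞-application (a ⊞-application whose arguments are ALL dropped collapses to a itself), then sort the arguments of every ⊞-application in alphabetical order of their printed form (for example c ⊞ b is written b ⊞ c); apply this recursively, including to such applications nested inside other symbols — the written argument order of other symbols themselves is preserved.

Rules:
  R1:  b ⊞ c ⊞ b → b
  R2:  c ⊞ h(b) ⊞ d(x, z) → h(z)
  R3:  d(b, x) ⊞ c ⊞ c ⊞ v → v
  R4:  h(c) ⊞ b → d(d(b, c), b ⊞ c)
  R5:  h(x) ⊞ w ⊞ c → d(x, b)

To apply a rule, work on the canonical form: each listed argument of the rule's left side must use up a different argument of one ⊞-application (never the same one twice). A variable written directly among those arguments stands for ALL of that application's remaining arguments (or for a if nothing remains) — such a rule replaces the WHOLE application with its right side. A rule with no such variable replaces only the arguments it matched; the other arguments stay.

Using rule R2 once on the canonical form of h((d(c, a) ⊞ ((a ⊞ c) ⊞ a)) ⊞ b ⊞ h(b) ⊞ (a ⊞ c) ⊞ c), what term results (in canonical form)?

Answer: h(b ⊞ c ⊞ c ⊞ h(a))

Derivation:
Canonical form:  h(b ⊞ c ⊞ c ⊞ c ⊞ d(c, a) ⊞ h(b))
R2 matches:  uses c, d(c, a), h(b);  x := c, z := a
Result:  h(b ⊞ c ⊞ c ⊞ h(a))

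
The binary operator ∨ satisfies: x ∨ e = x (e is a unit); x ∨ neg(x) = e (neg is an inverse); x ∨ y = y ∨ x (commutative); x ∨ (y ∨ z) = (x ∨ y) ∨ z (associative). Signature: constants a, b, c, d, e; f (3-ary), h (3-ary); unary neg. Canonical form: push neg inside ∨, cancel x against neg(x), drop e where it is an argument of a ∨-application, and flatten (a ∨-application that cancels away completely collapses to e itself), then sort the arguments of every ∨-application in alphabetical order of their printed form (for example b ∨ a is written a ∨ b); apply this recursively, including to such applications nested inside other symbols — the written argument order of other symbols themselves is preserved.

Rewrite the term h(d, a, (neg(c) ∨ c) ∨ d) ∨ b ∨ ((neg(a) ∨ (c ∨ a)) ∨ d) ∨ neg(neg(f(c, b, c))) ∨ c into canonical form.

Push neg inside:  distribute neg over ∨ and collapse double neg
Cancel:  a cancels
Combine occurrences:  h(d, a, d) ∨ b ∨ c ∨ c ∨ d ∨ f(c, b, c)
Sort:  b ∨ c ∨ c ∨ d ∨ f(c, b, c) ∨ h(d, a, d)

Answer: b ∨ c ∨ c ∨ d ∨ f(c, b, c) ∨ h(d, a, d)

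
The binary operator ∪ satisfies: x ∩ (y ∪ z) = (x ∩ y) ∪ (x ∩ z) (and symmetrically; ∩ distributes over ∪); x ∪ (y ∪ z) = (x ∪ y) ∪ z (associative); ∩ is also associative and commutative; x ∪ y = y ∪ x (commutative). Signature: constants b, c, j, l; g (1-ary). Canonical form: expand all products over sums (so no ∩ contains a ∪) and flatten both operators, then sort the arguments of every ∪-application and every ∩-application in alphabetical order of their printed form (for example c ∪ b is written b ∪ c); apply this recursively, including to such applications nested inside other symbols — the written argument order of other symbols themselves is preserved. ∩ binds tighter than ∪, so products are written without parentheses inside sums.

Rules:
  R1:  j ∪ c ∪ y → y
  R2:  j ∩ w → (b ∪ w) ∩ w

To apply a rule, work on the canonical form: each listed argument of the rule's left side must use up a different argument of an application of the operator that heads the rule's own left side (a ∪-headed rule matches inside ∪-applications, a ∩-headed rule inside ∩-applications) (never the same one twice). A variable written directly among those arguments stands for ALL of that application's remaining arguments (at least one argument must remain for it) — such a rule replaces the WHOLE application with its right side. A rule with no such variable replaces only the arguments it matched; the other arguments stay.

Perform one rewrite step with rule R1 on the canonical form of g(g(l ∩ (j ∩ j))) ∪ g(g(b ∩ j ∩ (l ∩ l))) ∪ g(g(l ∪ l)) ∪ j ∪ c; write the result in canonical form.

Canonical form:  c ∪ g(g(b ∩ j ∩ l ∩ l)) ∪ g(g(j ∩ j ∩ l)) ∪ g(g(l ∪ l)) ∪ j
Apply R1:  consuming c, j;  y := g(g(b ∩ j ∩ l ∩ l)) ∪ g(g(j ∩ j ∩ l)) ∪ g(g(l ∪ l))
The variable takes the whole remainder — replace the entire application.
Result:  g(g(b ∩ j ∩ l ∩ l)) ∪ g(g(j ∩ j ∩ l)) ∪ g(g(l ∪ l))

Answer: g(g(b ∩ j ∩ l ∩ l)) ∪ g(g(j ∩ j ∩ l)) ∪ g(g(l ∪ l))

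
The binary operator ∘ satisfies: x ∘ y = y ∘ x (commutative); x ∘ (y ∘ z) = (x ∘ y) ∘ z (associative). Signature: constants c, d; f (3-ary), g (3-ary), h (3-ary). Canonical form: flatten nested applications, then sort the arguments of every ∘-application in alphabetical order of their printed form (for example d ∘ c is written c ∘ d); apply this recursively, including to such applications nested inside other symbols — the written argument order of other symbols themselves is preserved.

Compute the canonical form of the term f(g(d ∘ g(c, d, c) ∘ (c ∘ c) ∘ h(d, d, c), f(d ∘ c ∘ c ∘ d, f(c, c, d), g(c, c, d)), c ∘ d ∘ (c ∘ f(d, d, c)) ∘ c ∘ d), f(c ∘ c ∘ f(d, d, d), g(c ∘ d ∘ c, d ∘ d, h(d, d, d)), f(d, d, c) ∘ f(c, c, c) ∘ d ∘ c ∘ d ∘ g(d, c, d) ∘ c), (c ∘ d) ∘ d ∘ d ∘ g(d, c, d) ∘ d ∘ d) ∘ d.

Answer: d ∘ f(g(c ∘ c ∘ d ∘ g(c, d, c) ∘ h(d, d, c), f(c ∘ c ∘ d ∘ d, f(c, c, d), g(c, c, d)), c ∘ c ∘ c ∘ d ∘ d ∘ f(d, d, c)), f(c ∘ c ∘ f(d, d, d), g(c ∘ c ∘ d, d ∘ d, h(d, d, d)), c ∘ c ∘ d ∘ d ∘ f(c, c, c) ∘ f(d, d, c) ∘ g(d, c, d)), c ∘ d ∘ d ∘ d ∘ d ∘ d ∘ g(d, c, d))

Derivation:
Inside:  f(g(d ∘ g(c, d, c) ∘ (c ∘ c) ∘ h(d, d, c), f(d ∘ c ∘ c ∘ d, f(c, c, d), g(c, c, d)), c ∘ d ∘ (c ∘ f(d, d, c)) ∘ c ∘ d), f(c ∘ c ∘ f(d, d, d), g(c ∘ d ∘ c, d ∘ d, h(d, d, d)), f(d, d, c) ∘ f(c, c, c) ∘ d ∘ c ∘ d ∘ g(d, c, d) ∘ c), (c ∘ d) ∘ d ∘ d ∘ g(d, c, d) ∘ d ∘ d)  →  f(g(c ∘ c ∘ d ∘ g(c, d, c) ∘ h(d, d, c), f(c ∘ c ∘ d ∘ d, f(c, c, d), g(c, c, d)), c ∘ c ∘ c ∘ d ∘ d ∘ f(d, d, c)), f(c ∘ c ∘ f(d, d, d), g(c ∘ c ∘ d, d ∘ d, h(d, d, d)), c ∘ c ∘ d ∘ d ∘ f(c, c, c) ∘ f(d, d, c) ∘ g(d, c, d)), c ∘ d ∘ d ∘ d ∘ d ∘ d ∘ g(d, c, d))
Sort:  d ∘ f(g(c ∘ c ∘ d ∘ g(c, d, c) ∘ h(d, d, c), f(c ∘ c ∘ d ∘ d, f(c, c, d), g(c, c, d)), c ∘ c ∘ c ∘ d ∘ d ∘ f(d, d, c)), f(c ∘ c ∘ f(d, d, d), g(c ∘ c ∘ d, d ∘ d, h(d, d, d)), c ∘ c ∘ d ∘ d ∘ f(c, c, c) ∘ f(d, d, c) ∘ g(d, c, d)), c ∘ d ∘ d ∘ d ∘ d ∘ d ∘ g(d, c, d))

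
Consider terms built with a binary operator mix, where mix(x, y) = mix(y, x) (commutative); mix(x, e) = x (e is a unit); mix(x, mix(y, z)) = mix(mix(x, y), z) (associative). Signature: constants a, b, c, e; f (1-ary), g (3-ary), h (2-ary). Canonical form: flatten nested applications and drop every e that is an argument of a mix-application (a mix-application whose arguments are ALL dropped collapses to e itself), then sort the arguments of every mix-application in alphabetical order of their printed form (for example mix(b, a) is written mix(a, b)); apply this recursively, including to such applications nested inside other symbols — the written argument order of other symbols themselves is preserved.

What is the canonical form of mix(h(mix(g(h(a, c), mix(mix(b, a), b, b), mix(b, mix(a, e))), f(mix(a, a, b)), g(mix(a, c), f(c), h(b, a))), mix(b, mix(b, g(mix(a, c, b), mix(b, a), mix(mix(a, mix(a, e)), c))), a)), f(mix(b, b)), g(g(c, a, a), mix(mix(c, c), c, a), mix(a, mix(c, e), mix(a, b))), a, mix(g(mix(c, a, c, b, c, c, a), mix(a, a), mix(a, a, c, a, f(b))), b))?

Merge nested applications:  mix(h(mix(g(h(a, c), mix(mix(b, a), b, b), mix(b, mix(a, e))), f(mix(a, a, b)), g(mix(a, c), f(c), h(b, a))), mix(b, mix(b, g(mix(a, c, b), mix(b, a), mix(mix(a, mix(a, e)), c))), a)), f(mix(b, b)), g(g(c, a, a), mix(mix(c, c), c, a), mix(a, mix(c, e), mix(a, b))), a, g(mix(c, a, c, b, c, c, a), mix(a, a), mix(a, a, c, a, f(b))), b)
Inside:  h(mix(g(h(a, c), mix(mix(b, a), b, b), mix(b, mix(a, e))), f(mix(a, a, b)), g(mix(a, c), f(c), h(b, a))), mix(b, mix(b, g(mix(a, c, b), mix(b, a), mix(mix(a, mix(a, e)), c))), a))  →  h(mix(f(mix(a, a, b)), g(h(a, c), mix(a, b, b, b), mix(a, b)), g(mix(a, c), f(c), h(b, a))), mix(a, b, b, g(mix(a, b, c), mix(a, b), mix(a, a, c))))
Simplify inside:  g(g(c, a, a), mix(mix(c, c), c, a), mix(a, mix(c, e), mix(a, b)))  →  g(g(c, a, a), mix(a, c, c, c), mix(a, a, b, c))
Inside:  g(mix(c, a, c, b, c, c, a), mix(a, a), mix(a, a, c, a, f(b)))  →  g(mix(a, a, b, c, c, c, c), mix(a, a), mix(a, a, a, c, f(b)))
Sort:  mix(a, b, f(mix(b, b)), g(g(c, a, a), mix(a, c, c, c), mix(a, a, b, c)), g(mix(a, a, b, c, c, c, c), mix(a, a), mix(a, a, a, c, f(b))), h(mix(f(mix(a, a, b)), g(h(a, c), mix(a, b, b, b), mix(a, b)), g(mix(a, c), f(c), h(b, a))), mix(a, b, b, g(mix(a, b, c), mix(a, b), mix(a, a, c)))))

Answer: mix(a, b, f(mix(b, b)), g(g(c, a, a), mix(a, c, c, c), mix(a, a, b, c)), g(mix(a, a, b, c, c, c, c), mix(a, a), mix(a, a, a, c, f(b))), h(mix(f(mix(a, a, b)), g(h(a, c), mix(a, b, b, b), mix(a, b)), g(mix(a, c), f(c), h(b, a))), mix(a, b, b, g(mix(a, b, c), mix(a, b), mix(a, a, c)))))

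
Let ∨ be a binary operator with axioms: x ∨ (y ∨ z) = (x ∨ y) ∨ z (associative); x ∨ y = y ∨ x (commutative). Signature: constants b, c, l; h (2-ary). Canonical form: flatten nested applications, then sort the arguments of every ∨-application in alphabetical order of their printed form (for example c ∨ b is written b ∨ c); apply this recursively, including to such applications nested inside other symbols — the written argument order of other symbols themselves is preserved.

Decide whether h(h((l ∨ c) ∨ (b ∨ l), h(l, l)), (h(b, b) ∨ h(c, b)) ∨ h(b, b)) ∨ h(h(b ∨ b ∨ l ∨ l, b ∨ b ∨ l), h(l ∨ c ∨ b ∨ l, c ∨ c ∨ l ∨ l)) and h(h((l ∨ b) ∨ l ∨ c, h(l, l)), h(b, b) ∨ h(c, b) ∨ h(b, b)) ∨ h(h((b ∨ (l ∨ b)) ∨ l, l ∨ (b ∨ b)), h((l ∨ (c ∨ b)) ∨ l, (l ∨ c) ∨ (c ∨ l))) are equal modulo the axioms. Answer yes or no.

Left:  h(h((l ∨ c) ∨ (b ∨ l), h(l, l)), (h(b, b) ∨ h(c, b)) ∨ h(b, b)) ∨ h(h(b ∨ b ∨ l ∨ l, b ∨ b ∨ l), h(l ∨ c ∨ b ∨ l, c ∨ c ∨ l ∨ l))
  Canonicalize subterm:  h(h((l ∨ c) ∨ (b ∨ l), h(l, l)), (h(b, b) ∨ h(c, b)) ∨ h(b, b))  →  h(h(b ∨ c ∨ l ∨ l, h(l, l)), h(b, b) ∨ h(b, b) ∨ h(c, b))
  Canonicalize subterm:  h(h(b ∨ b ∨ l ∨ l, b ∨ b ∨ l), h(l ∨ c ∨ b ∨ l, c ∨ c ∨ l ∨ l))  →  h(h(b ∨ b ∨ l ∨ l, b ∨ b ∨ l), h(b ∨ c ∨ l ∨ l, c ∨ c ∨ l ∨ l))
  Sort arguments:  h(h(b ∨ b ∨ l ∨ l, b ∨ b ∨ l), h(b ∨ c ∨ l ∨ l, c ∨ c ∨ l ∨ l)) ∨ h(h(b ∨ c ∨ l ∨ l, h(l, l)), h(b, b) ∨ h(b, b) ∨ h(c, b))
Right:  h(h((l ∨ b) ∨ l ∨ c, h(l, l)), h(b, b) ∨ h(c, b) ∨ h(b, b)) ∨ h(h((b ∨ (l ∨ b)) ∨ l, l ∨ (b ∨ b)), h((l ∨ (c ∨ b)) ∨ l, (l ∨ c) ∨ (c ∨ l)))
  Canonicalize subterm:  h(h((l ∨ b) ∨ l ∨ c, h(l, l)), h(b, b) ∨ h(c, b) ∨ h(b, b))  →  h(h(b ∨ c ∨ l ∨ l, h(l, l)), h(b, b) ∨ h(b, b) ∨ h(c, b))
  Inside:  h(h((b ∨ (l ∨ b)) ∨ l, l ∨ (b ∨ b)), h((l ∨ (c ∨ b)) ∨ l, (l ∨ c) ∨ (c ∨ l)))  →  h(h(b ∨ b ∨ l ∨ l, b ∨ b ∨ l), h(b ∨ c ∨ l ∨ l, c ∨ c ∨ l ∨ l))
  Sort:  h(h(b ∨ b ∨ l ∨ l, b ∨ b ∨ l), h(b ∨ c ∨ l ∨ l, c ∨ c ∨ l ∨ l)) ∨ h(h(b ∨ c ∨ l ∨ l, h(l, l)), h(b, b) ∨ h(b, b) ∨ h(c, b))

Answer: yes — both canonical forms are h(h(b ∨ b ∨ l ∨ l, b ∨ b ∨ l), h(b ∨ c ∨ l ∨ l, c ∨ c ∨ l ∨ l)) ∨ h(h(b ∨ c ∨ l ∨ l, h(l, l)), h(b, b) ∨ h(b, b) ∨ h(c, b))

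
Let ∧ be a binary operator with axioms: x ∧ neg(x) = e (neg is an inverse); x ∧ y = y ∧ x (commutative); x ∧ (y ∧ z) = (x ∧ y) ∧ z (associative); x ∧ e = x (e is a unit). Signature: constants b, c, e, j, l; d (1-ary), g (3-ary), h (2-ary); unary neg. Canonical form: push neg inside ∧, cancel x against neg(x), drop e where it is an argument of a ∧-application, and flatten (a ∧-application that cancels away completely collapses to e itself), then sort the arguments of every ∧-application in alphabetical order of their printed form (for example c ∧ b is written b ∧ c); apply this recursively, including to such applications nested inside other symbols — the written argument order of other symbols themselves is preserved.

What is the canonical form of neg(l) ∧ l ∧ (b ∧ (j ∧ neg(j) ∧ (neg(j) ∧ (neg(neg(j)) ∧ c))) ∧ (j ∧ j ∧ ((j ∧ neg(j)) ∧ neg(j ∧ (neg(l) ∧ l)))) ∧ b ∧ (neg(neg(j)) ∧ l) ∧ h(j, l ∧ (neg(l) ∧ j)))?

Answer: b ∧ b ∧ c ∧ h(j, j) ∧ j ∧ j ∧ l

Derivation:
Push neg inside:  distribute neg over ∧ and collapse double neg
Collect terms:  l ∧ b ∧ b ∧ j ∧ j ∧ c ∧ h(j, j)
Sort:  b ∧ b ∧ c ∧ h(j, j) ∧ j ∧ j ∧ l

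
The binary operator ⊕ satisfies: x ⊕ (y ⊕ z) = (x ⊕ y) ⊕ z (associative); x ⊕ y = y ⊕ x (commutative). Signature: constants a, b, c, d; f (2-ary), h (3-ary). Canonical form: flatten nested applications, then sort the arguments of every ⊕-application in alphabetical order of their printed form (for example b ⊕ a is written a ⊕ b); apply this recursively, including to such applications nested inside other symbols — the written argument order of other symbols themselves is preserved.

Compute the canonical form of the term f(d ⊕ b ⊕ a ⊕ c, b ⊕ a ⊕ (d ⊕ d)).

Descend into:  b ⊕ a ⊕ (d ⊕ d)
Merge nested applications:  b ⊕ a ⊕ d ⊕ d
Order the arguments:  a ⊕ b ⊕ d ⊕ d
Put back:  f(a ⊕ b ⊕ c ⊕ d, a ⊕ b ⊕ d ⊕ d)

Answer: f(a ⊕ b ⊕ c ⊕ d, a ⊕ b ⊕ d ⊕ d)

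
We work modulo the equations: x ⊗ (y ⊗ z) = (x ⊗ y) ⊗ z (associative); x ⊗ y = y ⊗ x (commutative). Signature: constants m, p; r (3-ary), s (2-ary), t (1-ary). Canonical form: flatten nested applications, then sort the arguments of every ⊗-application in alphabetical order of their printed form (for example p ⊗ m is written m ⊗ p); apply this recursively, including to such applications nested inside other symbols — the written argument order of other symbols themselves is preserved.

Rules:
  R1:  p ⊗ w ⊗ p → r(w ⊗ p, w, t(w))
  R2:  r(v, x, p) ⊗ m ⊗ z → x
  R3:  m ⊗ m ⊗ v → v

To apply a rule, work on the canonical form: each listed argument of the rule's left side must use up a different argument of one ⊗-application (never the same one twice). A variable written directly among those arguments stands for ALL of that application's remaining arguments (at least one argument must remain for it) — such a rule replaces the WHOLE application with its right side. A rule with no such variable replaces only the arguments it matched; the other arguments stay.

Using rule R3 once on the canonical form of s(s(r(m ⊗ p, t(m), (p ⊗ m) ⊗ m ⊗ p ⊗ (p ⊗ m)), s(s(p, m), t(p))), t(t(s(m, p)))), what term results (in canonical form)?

Answer: s(s(r(m ⊗ p, t(m), m ⊗ p ⊗ p ⊗ p), s(s(p, m), t(p))), t(t(s(m, p))))

Derivation:
Canonical form:  s(s(r(m ⊗ p, t(m), m ⊗ m ⊗ m ⊗ p ⊗ p ⊗ p), s(s(p, m), t(p))), t(t(s(m, p))))
Apply R3:  consuming m, m;  v := m ⊗ p ⊗ p ⊗ p
The extension variable absorbs all remaining arguments, so the whole application is rewritten.
Result:  s(s(r(m ⊗ p, t(m), m ⊗ p ⊗ p ⊗ p), s(s(p, m), t(p))), t(t(s(m, p))))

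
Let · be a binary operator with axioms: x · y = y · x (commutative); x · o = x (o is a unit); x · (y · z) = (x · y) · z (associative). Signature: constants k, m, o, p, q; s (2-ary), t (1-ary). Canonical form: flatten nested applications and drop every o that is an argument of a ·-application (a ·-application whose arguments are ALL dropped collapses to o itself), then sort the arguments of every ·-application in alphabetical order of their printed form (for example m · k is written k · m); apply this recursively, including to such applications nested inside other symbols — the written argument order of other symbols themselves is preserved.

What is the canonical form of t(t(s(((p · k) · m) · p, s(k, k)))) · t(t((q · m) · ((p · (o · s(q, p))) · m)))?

Canonicalize subterm:  t(t(s(((p · k) · m) · p, s(k, k))))  →  t(t(s(k · m · p · p, s(k, k))))
Simplify inside:  t(t((q · m) · ((p · (o · s(q, p))) · m)))  →  t(t(m · m · p · q · s(q, p)))
Sort:  t(t(m · m · p · q · s(q, p))) · t(t(s(k · m · p · p, s(k, k))))

Answer: t(t(m · m · p · q · s(q, p))) · t(t(s(k · m · p · p, s(k, k))))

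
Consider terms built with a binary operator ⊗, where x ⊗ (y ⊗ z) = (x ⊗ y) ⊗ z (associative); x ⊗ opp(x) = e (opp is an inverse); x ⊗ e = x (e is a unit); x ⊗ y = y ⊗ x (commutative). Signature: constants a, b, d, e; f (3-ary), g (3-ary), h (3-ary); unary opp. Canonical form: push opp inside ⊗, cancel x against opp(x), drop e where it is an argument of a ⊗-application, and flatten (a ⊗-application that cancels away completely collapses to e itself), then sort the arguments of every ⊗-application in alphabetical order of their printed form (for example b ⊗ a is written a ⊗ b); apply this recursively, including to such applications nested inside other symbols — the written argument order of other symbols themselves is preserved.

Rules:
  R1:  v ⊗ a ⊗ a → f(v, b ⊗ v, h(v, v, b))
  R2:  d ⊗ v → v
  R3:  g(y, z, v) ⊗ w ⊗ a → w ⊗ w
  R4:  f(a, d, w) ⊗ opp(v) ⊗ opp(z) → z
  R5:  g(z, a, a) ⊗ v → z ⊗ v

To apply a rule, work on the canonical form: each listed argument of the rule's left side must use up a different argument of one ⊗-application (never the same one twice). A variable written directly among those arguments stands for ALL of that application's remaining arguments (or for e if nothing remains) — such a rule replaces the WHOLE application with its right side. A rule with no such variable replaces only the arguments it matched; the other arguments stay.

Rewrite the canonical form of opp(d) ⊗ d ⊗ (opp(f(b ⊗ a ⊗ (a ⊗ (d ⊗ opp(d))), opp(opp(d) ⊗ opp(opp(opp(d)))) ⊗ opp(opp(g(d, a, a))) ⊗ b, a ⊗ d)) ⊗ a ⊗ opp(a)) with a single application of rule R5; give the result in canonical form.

Canonical form:  opp(f(a ⊗ a ⊗ b, b ⊗ d ⊗ d ⊗ g(d, a, a), a ⊗ d))
Match R5:  consume g(d, a, a);  v := b ⊗ d ⊗ d, z := d
Every leftover argument binds to the variable; the entire application is replaced.
Giving:  opp(f(a ⊗ a ⊗ b, b ⊗ d ⊗ d ⊗ d, a ⊗ d))

Answer: opp(f(a ⊗ a ⊗ b, b ⊗ d ⊗ d ⊗ d, a ⊗ d))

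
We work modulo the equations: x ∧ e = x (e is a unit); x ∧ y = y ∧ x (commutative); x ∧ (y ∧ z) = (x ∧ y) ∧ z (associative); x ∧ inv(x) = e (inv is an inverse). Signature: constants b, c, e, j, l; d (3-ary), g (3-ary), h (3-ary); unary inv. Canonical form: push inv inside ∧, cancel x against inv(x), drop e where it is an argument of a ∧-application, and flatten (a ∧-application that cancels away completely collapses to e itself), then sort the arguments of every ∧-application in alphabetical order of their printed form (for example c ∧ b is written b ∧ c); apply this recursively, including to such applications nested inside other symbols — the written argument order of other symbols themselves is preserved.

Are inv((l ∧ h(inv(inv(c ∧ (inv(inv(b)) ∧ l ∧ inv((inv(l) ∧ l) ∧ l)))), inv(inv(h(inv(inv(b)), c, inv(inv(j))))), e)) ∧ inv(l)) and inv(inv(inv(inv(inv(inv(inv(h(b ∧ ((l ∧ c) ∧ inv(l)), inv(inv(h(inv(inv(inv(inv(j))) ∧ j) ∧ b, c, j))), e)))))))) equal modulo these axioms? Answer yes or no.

Left:  inv((l ∧ h(inv(inv(c ∧ (inv(inv(b)) ∧ l ∧ inv((inv(l) ∧ l) ∧ l)))), inv(inv(h(inv(inv(b)), c, inv(inv(j))))), e)) ∧ inv(l))
  Push inv inside:  distribute inv over ∧ and collapse double inv
  Cancel:  l cancels
  Combine occurrences:  inv(h(b ∧ c, h(b, c, j), e))
Right:  inv(inv(inv(inv(inv(inv(inv(h(b ∧ ((l ∧ c) ∧ inv(l)), inv(inv(h(inv(inv(inv(inv(j))) ∧ j) ∧ b, c, j))), e))))))))
  Push inv inside:  distribute inv over ∧ and collapse double inv
  Collect:  inv(h(b ∧ c, h(b, c, j), e))

Answer: yes — both canonical forms are inv(h(b ∧ c, h(b, c, j), e))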